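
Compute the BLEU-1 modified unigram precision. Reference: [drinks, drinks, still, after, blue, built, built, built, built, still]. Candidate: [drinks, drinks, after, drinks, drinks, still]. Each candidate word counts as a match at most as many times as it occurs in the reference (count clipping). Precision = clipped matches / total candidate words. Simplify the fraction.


Reference word counts: {'after': 1, 'blue': 1, 'built': 4, 'drinks': 2, 'still': 2}
Checking each candidate word (with clipping):
  'drinks' -> in reference (ref count 2, used 1/2) -> match (matches: 1)
  'drinks' -> in reference (ref count 2, used 2/2) -> match (matches: 2)
  'after' -> in reference (ref count 1, used 1/1) -> match (matches: 3)
  'drinks' -> ref count 2 already used up (2/2) -> clipped, no match (matches: 3)
  'drinks' -> ref count 2 already used up (2/2) -> clipped, no match (matches: 3)
  'still' -> in reference (ref count 2, used 1/2) -> match (matches: 4)
Clipped matches: 4, Candidate length: 6
Precision = 4/6 = 2/3

2/3


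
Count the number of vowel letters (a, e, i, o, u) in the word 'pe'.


Scanning each character of 'pe':
  Position 1: 'p' -> consonant (running count: 0)
  Position 2: 'e' -> vowel (running count: 1)
Total vowels: 1

1


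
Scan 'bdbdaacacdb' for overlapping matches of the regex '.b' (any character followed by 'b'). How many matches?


Pattern: .b means any character followed by 'b'.
Scanning 'bdbdaacacdb' position-by-position:
  Pos 0: window 'bd' -> no
  Pos 1: window 'db' -> MATCH
  Pos 2: window 'bd' -> no
  Pos 3: window 'da' -> no
  Pos 4: window 'aa' -> no
  Pos 5: window 'ac' -> no
  Pos 6: window 'ca' -> no
  Pos 7: window 'ac' -> no
  Pos 8: window 'cd' -> no
  Pos 9: window 'db' -> MATCH
  Pos 10: window 'b' -> no
Total matches: 2

2


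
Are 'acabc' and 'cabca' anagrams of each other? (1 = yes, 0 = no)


Sort characters of 'acabc': 'aabcc'
Sort characters of 'cabca': 'aabcc'
Sorted forms match -> they ARE anagrams
Result: 1

1


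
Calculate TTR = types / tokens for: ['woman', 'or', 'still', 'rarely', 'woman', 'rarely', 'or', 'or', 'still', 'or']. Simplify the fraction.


Tokens: 10
Unique types: ('or', 'rarely', 'still', 'woman') = 4
TTR = 4/10
Simplify: divide both by 2 -> 2/5
TTR = 2/5

2/5


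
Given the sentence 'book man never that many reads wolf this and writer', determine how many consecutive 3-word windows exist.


Word trigrams from [10] words:
  Trigram 1: (book man never)
  Trigram 2: (man never that)
  Trigram 3: (never that many)
  Trigram 4: (that many reads)
  Trigram 5: (many reads wolf)
  Trigram 6: (reads wolf this)
  Trigram 7: (wolf this and)
  Trigram 8: (this and writer)
Total word trigrams: 10 - 2 = 8

8


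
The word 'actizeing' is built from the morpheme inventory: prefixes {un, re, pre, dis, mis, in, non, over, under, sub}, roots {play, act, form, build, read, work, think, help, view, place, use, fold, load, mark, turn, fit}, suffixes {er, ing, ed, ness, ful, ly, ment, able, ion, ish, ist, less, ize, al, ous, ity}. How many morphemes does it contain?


Segmenting 'actizeing' against the inventory:
  'act' -> root (morpheme 1)
  'ize' -> suffix (morpheme 2)
  'ing' -> suffix (morpheme 3)
Total morphemes: 3

3


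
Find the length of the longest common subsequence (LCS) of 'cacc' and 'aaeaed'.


DP table for LCS of 'cacc' and 'aaeaed':
       a  a  e  a  e  d
    0  0  0  0  0  0  0
  c 0  0  0  0  0  0  0
  a 0  1  1  1  1  1  1
  c 0  1  1  1  1  1  1
  c 0  1  1  1  1  1  1
LCS: 'a'
LCS length = 1

1


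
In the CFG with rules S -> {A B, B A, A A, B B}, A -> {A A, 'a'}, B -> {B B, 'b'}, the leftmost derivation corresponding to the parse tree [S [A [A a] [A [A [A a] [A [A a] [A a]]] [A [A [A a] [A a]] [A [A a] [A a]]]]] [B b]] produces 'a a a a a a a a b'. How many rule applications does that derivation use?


Every bracketed nonterminal node [X ...] in the tree is produced by exactly one rule application.
Reading the tree off as a leftmost derivation:
  Step 1: S  =>  A B   (applied S -> A B)
  Step 2: A B  =>  A A B   (applied A -> A A)
  Step 3: A A B  =>  a A B   (applied A -> a)
  Step 4: a A B  =>  a A A B   (applied A -> A A)
  Step 5: a A A B  =>  a A A A B   (applied A -> A A)
  Step 6: a A A A B  =>  a a A A B   (applied A -> a)
  Step 7: a a A A B  =>  a a A A A B   (applied A -> A A)
  Step 8: a a A A A B  =>  a a a A A B   (applied A -> a)
  Step 9: a a a A A B  =>  a a a a A B   (applied A -> a)
  Step 10: a a a a A B  =>  a a a a A A B   (applied A -> A A)
  Step 11: a a a a A A B  =>  a a a a A A A B   (applied A -> A A)
  Step 12: a a a a A A A B  =>  a a a a a A A B   (applied A -> a)
  Step 13: a a a a a A A B  =>  a a a a a a A B   (applied A -> a)
  Step 14: a a a a a a A B  =>  a a a a a a A A B   (applied A -> A A)
  Step 15: a a a a a a A A B  =>  a a a a a a a A B   (applied A -> a)
  Step 16: a a a a a a a A B  =>  a a a a a a a a B   (applied A -> a)
  Step 17: a a a a a a a a B  =>  a a a a a a a a b   (applied B -> b)
Final yield: a a a a a a a a b
Total rewrite steps: 17

17


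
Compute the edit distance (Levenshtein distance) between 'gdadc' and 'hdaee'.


Building DP table for s1='gdadc' (len 5) and s2='hdaee' (len 5):
       h  d  a  e  e
    0  1  2  3  4  5
  g 1  1  2  3  4  5
  d 2  2  1  2  3  4
  a 3  3  2  1  2  3
  d 4  4  3  2  2  3
  c 5  5  4  3  3  3
Edit distance = dp[5][5] = 3

3


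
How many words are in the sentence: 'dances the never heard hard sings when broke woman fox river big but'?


Counting words by splitting on spaces:
  Word 1: 'dances'
  Word 2: 'the'
  Word 3: 'never'
  Word 4: 'heard'
  Word 5: 'hard'
  Word 6: 'sings'
  Word 7: 'when'
  Word 8: 'broke'
  Word 9: 'woman'
  Word 10: 'fox'
  Word 11: 'river'
  Word 12: 'big'
  Word 13: 'but'
Total words: 13

13


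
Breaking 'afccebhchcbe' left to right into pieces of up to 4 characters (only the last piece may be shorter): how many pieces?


'afccebhchcbe' has 12 characters.
Chunking with max size 4:
  Chunk 1: 'afcc' (positions 0-3)
  Chunk 2: 'ebhc' (positions 4-7)
  Chunk 3: 'hcbe' (positions 8-11)
Total chunks: ceil(12 / 4) = 3

3


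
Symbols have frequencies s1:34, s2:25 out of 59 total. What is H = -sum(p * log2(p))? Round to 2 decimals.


Computing entropy H = -sum(p_i * log2(p_i)):
  s1: p = 34/59 = 0.5763, -p*log2(p) = 0.4582
  s2: p = 25/59 = 0.4237, -p*log2(p) = 0.5249
H = sum of terms = 0.9831
Rounded to 2 decimals: 0.98

0.98


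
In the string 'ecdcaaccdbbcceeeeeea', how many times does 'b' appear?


Scanning 'ecdcaaccdbbcceeeeeea' for 'b':
  Position 9: 'b' -> MATCH (count: 1)
  Position 10: 'b' -> MATCH (count: 2)
Total occurrences of 'b': 2

2


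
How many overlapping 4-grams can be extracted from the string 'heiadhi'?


String 'heiadhi' has length L = 7.
Number of overlapping n-grams = L - n + 1
Substituting: 7 - 4 + 1 = 4

4


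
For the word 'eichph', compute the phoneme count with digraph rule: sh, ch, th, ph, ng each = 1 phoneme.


Parsing 'eichph' greedily, digraphs first:
  'e' -> vowel phoneme (phonemes so far: 1)
  'i' -> vowel phoneme (phonemes so far: 2)
  'ch' -> digraph (1 consonant phoneme) (phonemes so far: 3)
  'ph' -> digraph (1 consonant phoneme) (phonemes so far: 4)
Total phonemes: 4

4


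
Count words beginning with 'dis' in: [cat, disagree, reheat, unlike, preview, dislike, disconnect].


Checking each word for prefix 'dis':
  'cat' -> no (count: 0)
  'disagree' -> YES, starts with 'dis' (count: 1)
  'reheat' -> no (count: 1)
  'unlike' -> no (count: 1)
  'preview' -> no (count: 1)
  'dislike' -> YES, starts with 'dis' (count: 2)
  'disconnect' -> YES, starts with 'dis' (count: 3)
Total with prefix 'dis': 3

3


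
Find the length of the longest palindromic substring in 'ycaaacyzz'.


Scanning 'ycaaacyzz' for palindromic substrings.
Substring at positions 0-6: 'ycaaacy'.
Check: reverse('ycaaacy') = 'ycaaacy' -> palindrome confirmed.
Neighbouring characters ('-' / 'z') break symmetry, so it cannot extend further.
No longer palindromic substring exists; longest length = 7

7


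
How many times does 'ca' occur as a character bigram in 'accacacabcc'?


Scanning 'accacacabcc' for bigram 'ca':
  Position 0: 'ac' -> no
  Position 1: 'cc' -> no
  Position 2: 'ca' -> MATCH
  Position 3: 'ac' -> no
  Position 4: 'ca' -> MATCH
  Position 5: 'ac' -> no
  Position 6: 'ca' -> MATCH
  Position 7: 'ab' -> no
  Position 8: 'bc' -> no
  Position 9: 'cc' -> no
Total matches: 3

3


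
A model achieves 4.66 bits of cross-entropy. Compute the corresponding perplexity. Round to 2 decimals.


Perplexity formula: PP = 2^H
H = 4.66
PP = 2^4.66
Decompose: 2^4.66 = 2^4 * 2^0.66
2^4 = 16, 2^0.66 ~ 1.5800826
PP ~ 16 * 1.5800826 = 25.2813216
Rounded to 2 decimals: 25.28

25.28


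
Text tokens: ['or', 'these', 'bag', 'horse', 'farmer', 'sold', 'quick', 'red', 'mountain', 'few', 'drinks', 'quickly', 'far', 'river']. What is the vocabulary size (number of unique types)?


Listing all tokens and tracking unique types:
  Token 1: 'or' -> NEW (unique so far: 1)
  Token 2: 'these' -> NEW (unique so far: 2)
  Token 3: 'bag' -> NEW (unique so far: 3)
  Token 4: 'horse' -> NEW (unique so far: 4)
  Token 5: 'farmer' -> NEW (unique so far: 5)
  Token 6: 'sold' -> NEW (unique so far: 6)
  Token 7: 'quick' -> NEW (unique so far: 7)
  Token 8: 'red' -> NEW (unique so far: 8)
  Token 9: 'mountain' -> NEW (unique so far: 9)
  Token 10: 'few' -> NEW (unique so far: 10)
  Token 11: 'drinks' -> NEW (unique so far: 11)
  Token 12: 'quickly' -> NEW (unique so far: 12)
  Token 13: 'far' -> NEW (unique so far: 13)
  Token 14: 'river' -> NEW (unique so far: 14)
Unique types: ('bag', 'drinks', 'far', 'farmer', 'few', 'horse', 'mountain', 'or', 'quick', 'quickly', 'red', 'river', 'sold', 'these')
Vocabulary size: 14

14


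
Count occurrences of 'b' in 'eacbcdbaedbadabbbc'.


Scanning 'eacbcdbaedbadabbbc' for 'b':
  Position 3: 'b' -> MATCH (count: 1)
  Position 6: 'b' -> MATCH (count: 2)
  Position 10: 'b' -> MATCH (count: 3)
  Position 14: 'b' -> MATCH (count: 4)
  Position 15: 'b' -> MATCH (count: 5)
  Position 16: 'b' -> MATCH (count: 6)
Total occurrences of 'b': 6

6


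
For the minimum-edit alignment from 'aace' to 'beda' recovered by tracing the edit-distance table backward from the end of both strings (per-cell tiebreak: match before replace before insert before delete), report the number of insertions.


Edit distance = 4. Backtracking from cell (4, 4) with preference match > replace > insert > delete,
then listing the resulting alignment 'aace' -> 'beda' left to right:
  Step 1: replace a->b
  Step 2: replace a->e
  Step 3: replace c->d
  Step 4: replace e->a
Total insertions: 0

0


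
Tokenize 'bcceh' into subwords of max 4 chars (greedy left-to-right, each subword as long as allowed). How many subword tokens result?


'bcceh' has 5 characters.
Chunking with max size 4:
  Chunk 1: 'bcce' (positions 0-3)
  Chunk 2: 'h' (positions 4-4)
Total chunks: ceil(5 / 4) = 2

2


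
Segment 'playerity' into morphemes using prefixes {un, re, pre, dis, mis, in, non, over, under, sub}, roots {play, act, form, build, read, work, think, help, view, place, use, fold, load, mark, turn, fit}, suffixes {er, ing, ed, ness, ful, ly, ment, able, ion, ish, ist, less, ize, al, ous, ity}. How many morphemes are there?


Segmenting 'playerity' against the inventory:
  'play' -> root (morpheme 1)
  'er' -> suffix (morpheme 2)
  'ity' -> suffix (morpheme 3)
Total morphemes: 3

3


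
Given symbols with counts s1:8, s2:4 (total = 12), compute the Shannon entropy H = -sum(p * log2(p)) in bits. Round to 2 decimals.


Computing entropy H = -sum(p_i * log2(p_i)):
  s1: p = 8/12 = 0.6667, -p*log2(p) = 0.3900
  s2: p = 4/12 = 0.3333, -p*log2(p) = 0.5283
H = sum of terms = 0.9183
Rounded to 2 decimals: 0.92

0.92


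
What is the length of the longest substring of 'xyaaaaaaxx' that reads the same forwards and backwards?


Scanning 'xyaaaaaaxx' for palindromic substrings.
Substring at positions 2-7: 'aaaaaa'.
Check: reverse('aaaaaa') = 'aaaaaa' -> palindrome confirmed.
Neighbouring characters ('y' / 'x') break symmetry, so it cannot extend further.
No longer palindromic substring exists; longest length = 6

6


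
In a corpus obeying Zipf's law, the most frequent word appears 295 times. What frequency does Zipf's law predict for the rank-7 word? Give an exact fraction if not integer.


Zipf's law: freq(rank) = f1 / rank
f1 = 295, rank = 7
freq = 295 / 7
GCD(295, 7) = 1
Simplified: 295/7

295/7


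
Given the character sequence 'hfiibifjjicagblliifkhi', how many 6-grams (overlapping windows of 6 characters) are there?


String 'hfiibifjjicagblliifkhi' has length L = 22.
Number of overlapping n-grams = L - n + 1
Substituting: 22 - 6 + 1 = 17

17


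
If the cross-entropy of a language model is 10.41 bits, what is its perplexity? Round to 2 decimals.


Perplexity formula: PP = 2^H
H = 10.41
PP = 2^10.41
Decompose: 2^10.41 = 2^10 * 2^0.41
2^10 = 1024, 2^0.41 ~ 1.3286858
PP ~ 1024 * 1.3286858 = 1360.5742592
Rounded to 2 decimals: 1360.57

1360.57


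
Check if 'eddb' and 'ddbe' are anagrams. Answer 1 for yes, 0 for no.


Sort characters of 'eddb': 'bdde'
Sort characters of 'ddbe': 'bdde'
Sorted forms match -> they ARE anagrams
Result: 1

1


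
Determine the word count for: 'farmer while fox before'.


Counting words by splitting on spaces:
  Word 1: 'farmer'
  Word 2: 'while'
  Word 3: 'fox'
  Word 4: 'before'
Total words: 4

4


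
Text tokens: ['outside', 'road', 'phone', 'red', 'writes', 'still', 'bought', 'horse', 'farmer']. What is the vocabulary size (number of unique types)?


Listing all tokens and tracking unique types:
  Token 1: 'outside' -> NEW (unique so far: 1)
  Token 2: 'road' -> NEW (unique so far: 2)
  Token 3: 'phone' -> NEW (unique so far: 3)
  Token 4: 'red' -> NEW (unique so far: 4)
  Token 5: 'writes' -> NEW (unique so far: 5)
  Token 6: 'still' -> NEW (unique so far: 6)
  Token 7: 'bought' -> NEW (unique so far: 7)
  Token 8: 'horse' -> NEW (unique so far: 8)
  Token 9: 'farmer' -> NEW (unique so far: 9)
Unique types: ('bought', 'farmer', 'horse', 'outside', 'phone', 'red', 'road', 'still', 'writes')
Vocabulary size: 9

9


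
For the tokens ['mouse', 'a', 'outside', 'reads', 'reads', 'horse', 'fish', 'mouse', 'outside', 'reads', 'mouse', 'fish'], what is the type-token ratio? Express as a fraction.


Tokens: 12
Unique types: ('a', 'fish', 'horse', 'mouse', 'outside', 'reads') = 6
TTR = 6/12
Simplify: divide both by 6 -> 1/2
TTR = 1/2

1/2


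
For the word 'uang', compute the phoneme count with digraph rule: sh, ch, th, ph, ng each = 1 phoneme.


Parsing 'uang' greedily, digraphs first:
  'u' -> vowel phoneme (phonemes so far: 1)
  'a' -> vowel phoneme (phonemes so far: 2)
  'ng' -> digraph (1 consonant phoneme) (phonemes so far: 3)
Total phonemes: 3

3


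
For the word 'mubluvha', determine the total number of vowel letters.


Scanning each character of 'mubluvha':
  Position 1: 'm' -> consonant (running count: 0)
  Position 2: 'u' -> vowel (running count: 1)
  Position 3: 'b' -> consonant (running count: 1)
  Position 4: 'l' -> consonant (running count: 1)
  Position 5: 'u' -> vowel (running count: 2)
  Position 6: 'v' -> consonant (running count: 2)
  Position 7: 'h' -> consonant (running count: 2)
  Position 8: 'a' -> vowel (running count: 3)
Total vowels: 3

3


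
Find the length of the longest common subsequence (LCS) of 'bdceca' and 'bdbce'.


DP table for LCS of 'bdceca' and 'bdbce':
       b  d  b  c  e
    0  0  0  0  0  0
  b 0  1  1  1  1  1
  d 0  1  2  2  2  2
  c 0  1  2  2  3  3
  e 0  1  2  2  3  4
  c 0  1  2  2  3  4
  a 0  1  2  2  3  4
LCS: 'bdce'
LCS length = 4

4


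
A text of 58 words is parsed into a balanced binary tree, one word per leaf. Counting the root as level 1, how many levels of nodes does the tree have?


In a balanced binary tree with n leaves the deepest leaf is ceil(log2(n)) edges below the root,
so counting node levels inclusive of root and leaves gives ceil(log2(n)) + 1 levels.
log2(58) = 5.8580
ceil(5.8580) = 6
levels = 6 + 1 = 7

7


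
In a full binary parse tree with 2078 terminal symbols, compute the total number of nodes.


Leaf nodes (terminals): 2078
Internal nodes = n - 1 = 2078 - 1 = 2077
Total = leaves + internal = 2078 + 2077 = 4155

4155


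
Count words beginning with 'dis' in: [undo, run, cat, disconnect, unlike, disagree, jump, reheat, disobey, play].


Checking each word for prefix 'dis':
  'undo' -> no (count: 0)
  'run' -> no (count: 0)
  'cat' -> no (count: 0)
  'disconnect' -> YES, starts with 'dis' (count: 1)
  'unlike' -> no (count: 1)
  'disagree' -> YES, starts with 'dis' (count: 2)
  'jump' -> no (count: 2)
  'reheat' -> no (count: 2)
  'disobey' -> YES, starts with 'dis' (count: 3)
  'play' -> no (count: 3)
Total with prefix 'dis': 3

3


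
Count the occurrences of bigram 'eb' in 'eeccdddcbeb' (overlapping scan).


Scanning 'eeccdddcbeb' for bigram 'eb':
  Position 0: 'ee' -> no
  Position 1: 'ec' -> no
  Position 2: 'cc' -> no
  Position 3: 'cd' -> no
  Position 4: 'dd' -> no
  Position 5: 'dd' -> no
  Position 6: 'dc' -> no
  Position 7: 'cb' -> no
  Position 8: 'be' -> no
  Position 9: 'eb' -> MATCH
Total matches: 1

1


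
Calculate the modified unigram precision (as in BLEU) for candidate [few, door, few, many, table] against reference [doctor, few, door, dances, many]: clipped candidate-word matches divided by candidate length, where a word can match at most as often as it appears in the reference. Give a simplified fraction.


Reference word counts: {'dances': 1, 'doctor': 1, 'door': 1, 'few': 1, 'many': 1}
Checking each candidate word (with clipping):
  'few' -> in reference (ref count 1, used 1/1) -> match (matches: 1)
  'door' -> in reference (ref count 1, used 1/1) -> match (matches: 2)
  'few' -> ref count 1 already used up (1/1) -> clipped, no match (matches: 2)
  'many' -> in reference (ref count 1, used 1/1) -> match (matches: 3)
  'table' -> not in reference -> no match (matches: 3)
Clipped matches: 3, Candidate length: 5
Precision = 3/5

3/5


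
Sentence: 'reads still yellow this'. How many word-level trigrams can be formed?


Word trigrams from [4] words:
  Trigram 1: (reads still yellow)
  Trigram 2: (still yellow this)
Total word trigrams: 4 - 2 = 2

2


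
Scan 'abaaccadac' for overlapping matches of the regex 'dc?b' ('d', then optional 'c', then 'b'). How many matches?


Pattern: dc?b means 'd', then optional 'c', then 'b'.
Scanning 'abaaccadac' position-by-position:
  Pos 0: window 'aba' -> no
  Pos 1: window 'baa' -> no
  Pos 2: window 'aac' -> no
  Pos 3: window 'acc' -> no
  Pos 4: window 'cca' -> no
  Pos 5: window 'cad' -> no
  Pos 6: window 'ada' -> no
  Pos 7: window 'dac' -> no
  Pos 8: window 'ac' -> no
  Pos 9: window 'c' -> no
Total matches: 0

0


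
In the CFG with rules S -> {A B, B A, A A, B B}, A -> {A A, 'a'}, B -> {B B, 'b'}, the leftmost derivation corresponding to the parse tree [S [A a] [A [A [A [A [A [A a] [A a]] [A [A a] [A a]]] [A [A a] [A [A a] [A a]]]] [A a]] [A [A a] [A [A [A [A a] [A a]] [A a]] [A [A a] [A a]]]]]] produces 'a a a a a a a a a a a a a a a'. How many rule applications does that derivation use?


Every bracketed nonterminal node [X ...] in the tree is produced by exactly one rule application.
Reading the tree off as a leftmost derivation:
  Step 1: S  =>  A A   (applied S -> A A)
  Step 2: A A  =>  a A   (applied A -> a)
  Step 3: a A  =>  a A A   (applied A -> A A)
  Step 4: a A A  =>  a A A A   (applied A -> A A)
  Step 5: a A A A  =>  a A A A A   (applied A -> A A)
  Step 6: a A A A A  =>  a A A A A A   (applied A -> A A)
  Step 7: a A A A A A  =>  a A A A A A A   (applied A -> A A)
  Step 8: a A A A A A A  =>  a a A A A A A   (applied A -> a)
  Step 9: a a A A A A A  =>  a a a A A A A   (applied A -> a)
  Step 10: a a a A A A A  =>  a a a A A A A A   (applied A -> A A)
  Step 11: a a a A A A A A  =>  a a a a A A A A   (applied A -> a)
  Step 12: a a a a A A A A  =>  a a a a a A A A   (applied A -> a)
  Step 13: a a a a a A A A  =>  a a a a a A A A A   (applied A -> A A)
  Step 14: a a a a a A A A A  =>  a a a a a a A A A   (applied A -> a)
  Step 15: a a a a a a A A A  =>  a a a a a a A A A A   (applied A -> A A)
  Step 16: a a a a a a A A A A  =>  a a a a a a a A A A   (applied A -> a)
  Step 17: a a a a a a a A A A  =>  a a a a a a a a A A   (applied A -> a)
  Step 18: a a a a a a a a A A  =>  a a a a a a a a a A   (applied A -> a)
  Step 19: a a a a a a a a a A  =>  a a a a a a a a a A A   (applied A -> A A)
  Step 20: a a a a a a a a a A A  =>  a a a a a a a a a a A   (applied A -> a)
  Step 21: a a a a a a a a a a A  =>  a a a a a a a a a a A A   (applied A -> A A)
  Step 22: a a a a a a a a a a A A  =>  a a a a a a a a a a A A A   (applied A -> A A)
  Step 23: a a a a a a a a a a A A A  =>  a a a a a a a a a a A A A A   (applied A -> A A)
  Step 24: a a a a a a a a a a A A A A  =>  a a a a a a a a a a a A A A   (applied A -> a)
  Step 25: a a a a a a a a a a a A A A  =>  a a a a a a a a a a a a A A   (applied A -> a)
  Step 26: a a a a a a a a a a a a A A  =>  a a a a a a a a a a a a a A   (applied A -> a)
  Step 27: a a a a a a a a a a a a a A  =>  a a a a a a a a a a a a a A A   (applied A -> A A)
  Step 28: a a a a a a a a a a a a a A A  =>  a a a a a a a a a a a a a a A   (applied A -> a)
  Step 29: a a a a a a a a a a a a a a A  =>  a a a a a a a a a a a a a a a   (applied A -> a)
Final yield: a a a a a a a a a a a a a a a
Total rewrite steps: 29

29


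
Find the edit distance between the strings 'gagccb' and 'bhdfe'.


Building DP table for s1='gagccb' (len 6) and s2='bhdfe' (len 5):
       b  h  d  f  e
    0  1  2  3  4  5
  g 1  1  2  3  4  5
  a 2  2  2  3  4  5
  g 3  3  3  3  4  5
  c 4  4  4  4  4  5
  c 5  5  5  5  5  5
  b 6  5  6  6  6  6
Edit distance = dp[6][5] = 6

6


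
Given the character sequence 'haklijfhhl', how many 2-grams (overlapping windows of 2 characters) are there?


String 'haklijfhhl' has length L = 10.
Number of overlapping n-grams = L - n + 1
Substituting: 10 - 2 + 1 = 9

9


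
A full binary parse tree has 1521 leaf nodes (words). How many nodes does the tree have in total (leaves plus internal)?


Leaf nodes (terminals): 1521
Internal nodes = n - 1 = 1521 - 1 = 1520
Total = leaves + internal = 1521 + 1520 = 3041

3041


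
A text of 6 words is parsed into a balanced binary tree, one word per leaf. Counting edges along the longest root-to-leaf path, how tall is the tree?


In a balanced binary tree with n leaves the deepest leaf is ceil(log2(n)) edges below the root.
log2(6) = 2.5850
ceil(2.5850) = 3
height (edges) = 3

3


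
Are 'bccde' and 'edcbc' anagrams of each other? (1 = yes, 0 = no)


Sort characters of 'bccde': 'bccde'
Sort characters of 'edcbc': 'bccde'
Sorted forms match -> they ARE anagrams
Result: 1

1


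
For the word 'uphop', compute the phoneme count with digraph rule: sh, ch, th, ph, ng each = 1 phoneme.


Parsing 'uphop' greedily, digraphs first:
  'u' -> vowel phoneme (phonemes so far: 1)
  'ph' -> digraph (1 consonant phoneme) (phonemes so far: 2)
  'o' -> vowel phoneme (phonemes so far: 3)
  'p' -> consonant phoneme (phonemes so far: 4)
Total phonemes: 4

4


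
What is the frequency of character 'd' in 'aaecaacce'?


Scanning 'aaecaacce' for 'd':
  No matches found.
Total occurrences of 'd': 0

0


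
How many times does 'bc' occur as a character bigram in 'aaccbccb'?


Scanning 'aaccbccb' for bigram 'bc':
  Position 0: 'aa' -> no
  Position 1: 'ac' -> no
  Position 2: 'cc' -> no
  Position 3: 'cb' -> no
  Position 4: 'bc' -> MATCH
  Position 5: 'cc' -> no
  Position 6: 'cb' -> no
Total matches: 1

1


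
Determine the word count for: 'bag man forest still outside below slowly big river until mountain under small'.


Counting words by splitting on spaces:
  Word 1: 'bag'
  Word 2: 'man'
  Word 3: 'forest'
  Word 4: 'still'
  Word 5: 'outside'
  Word 6: 'below'
  Word 7: 'slowly'
  Word 8: 'big'
  Word 9: 'river'
  Word 10: 'until'
  Word 11: 'mountain'
  Word 12: 'under'
  Word 13: 'small'
Total words: 13

13


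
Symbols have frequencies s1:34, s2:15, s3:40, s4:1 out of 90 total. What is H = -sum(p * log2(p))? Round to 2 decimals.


Computing entropy H = -sum(p_i * log2(p_i)):
  s1: p = 34/90 = 0.3778, -p*log2(p) = 0.5305
  s2: p = 15/90 = 0.1667, -p*log2(p) = 0.4308
  s3: p = 40/90 = 0.4444, -p*log2(p) = 0.5200
  s4: p = 1/90 = 0.0111, -p*log2(p) = 0.0721
H = sum of terms = 1.5534
Rounded to 2 decimals: 1.55

1.55


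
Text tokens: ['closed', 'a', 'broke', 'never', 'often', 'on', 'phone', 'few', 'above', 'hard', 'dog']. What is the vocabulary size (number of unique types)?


Listing all tokens and tracking unique types:
  Token 1: 'closed' -> NEW (unique so far: 1)
  Token 2: 'a' -> NEW (unique so far: 2)
  Token 3: 'broke' -> NEW (unique so far: 3)
  Token 4: 'never' -> NEW (unique so far: 4)
  Token 5: 'often' -> NEW (unique so far: 5)
  Token 6: 'on' -> NEW (unique so far: 6)
  Token 7: 'phone' -> NEW (unique so far: 7)
  Token 8: 'few' -> NEW (unique so far: 8)
  Token 9: 'above' -> NEW (unique so far: 9)
  Token 10: 'hard' -> NEW (unique so far: 10)
  Token 11: 'dog' -> NEW (unique so far: 11)
Unique types: ('a', 'above', 'broke', 'closed', 'dog', 'few', 'hard', 'never', 'often', 'on', 'phone')
Vocabulary size: 11

11


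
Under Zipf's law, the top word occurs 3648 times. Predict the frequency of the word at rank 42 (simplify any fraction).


Zipf's law: freq(rank) = f1 / rank
f1 = 3648, rank = 42
freq = 3648 / 42
GCD(3648, 42) = 6
Simplified: 608/7

608/7


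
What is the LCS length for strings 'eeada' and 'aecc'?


DP table for LCS of 'eeada' and 'aecc':
       a  e  c  c
    0  0  0  0  0
  e 0  0  1  1  1
  e 0  0  1  1  1
  a 0  1  1  1  1
  d 0  1  1  1  1
  a 0  1  1  1  1
LCS: 'e'
LCS length = 1

1


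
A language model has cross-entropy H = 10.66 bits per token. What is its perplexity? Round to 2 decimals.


Perplexity formula: PP = 2^H
H = 10.66
PP = 2^10.66
Decompose: 2^10.66 = 2^10 * 2^0.66
2^10 = 1024, 2^0.66 ~ 1.5800826
PP ~ 1024 * 1.5800826 = 1618.0045824
Rounded to 2 decimals: 1618.00

1618.00


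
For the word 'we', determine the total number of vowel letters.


Scanning each character of 'we':
  Position 1: 'w' -> consonant (running count: 0)
  Position 2: 'e' -> vowel (running count: 1)
Total vowels: 1

1


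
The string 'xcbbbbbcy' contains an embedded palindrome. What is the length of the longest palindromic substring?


Scanning 'xcbbbbbcy' for palindromic substrings.
Substring at positions 1-7: 'cbbbbbc'.
Check: reverse('cbbbbbc') = 'cbbbbbc' -> palindrome confirmed.
Neighbouring characters ('x' / 'y') break symmetry, so it cannot extend further.
No longer palindromic substring exists; longest length = 7

7


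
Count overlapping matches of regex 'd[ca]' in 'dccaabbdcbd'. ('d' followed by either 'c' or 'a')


Pattern: d[ca] means 'd' followed by either 'c' or 'a'.
Scanning 'dccaabbdcbd' position-by-position:
  Pos 0: window 'dc' -> MATCH
  Pos 1: window 'cc' -> no
  Pos 2: window 'ca' -> no
  Pos 3: window 'aa' -> no
  Pos 4: window 'ab' -> no
  Pos 5: window 'bb' -> no
  Pos 6: window 'bd' -> no
  Pos 7: window 'dc' -> MATCH
  Pos 8: window 'cb' -> no
  Pos 9: window 'bd' -> no
  Pos 10: window 'd' -> no
Total matches: 2

2


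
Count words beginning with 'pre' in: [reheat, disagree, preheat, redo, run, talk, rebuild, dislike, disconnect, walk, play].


Checking each word for prefix 'pre':
  'reheat' -> no (count: 0)
  'disagree' -> no (count: 0)
  'preheat' -> YES, starts with 'pre' (count: 1)
  'redo' -> no (count: 1)
  'run' -> no (count: 1)
  'talk' -> no (count: 1)
  'rebuild' -> no (count: 1)
  'dislike' -> no (count: 1)
  'disconnect' -> no (count: 1)
  'walk' -> no (count: 1)
  'play' -> no (count: 1)
Total with prefix 'pre': 1

1


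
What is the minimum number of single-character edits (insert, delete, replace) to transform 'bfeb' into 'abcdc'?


Building DP table for s1='bfeb' (len 4) and s2='abcdc' (len 5):
       a  b  c  d  c
    0  1  2  3  4  5
  b 1  1  1  2  3  4
  f 2  2  2  2  3  4
  e 3  3  3  3  3  4
  b 4  4  3  4  4  4
Edit distance = dp[4][5] = 4

4


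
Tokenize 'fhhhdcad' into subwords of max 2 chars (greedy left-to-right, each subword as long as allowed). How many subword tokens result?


'fhhhdcad' has 8 characters.
Chunking with max size 2:
  Chunk 1: 'fh' (positions 0-1)
  Chunk 2: 'hh' (positions 2-3)
  Chunk 3: 'dc' (positions 4-5)
  Chunk 4: 'ad' (positions 6-7)
Total chunks: ceil(8 / 2) = 4

4


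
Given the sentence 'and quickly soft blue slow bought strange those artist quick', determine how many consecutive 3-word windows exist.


Word trigrams from [10] words:
  Trigram 1: (and quickly soft)
  Trigram 2: (quickly soft blue)
  Trigram 3: (soft blue slow)
  Trigram 4: (blue slow bought)
  Trigram 5: (slow bought strange)
  Trigram 6: (bought strange those)
  Trigram 7: (strange those artist)
  Trigram 8: (those artist quick)
Total word trigrams: 10 - 2 = 8

8


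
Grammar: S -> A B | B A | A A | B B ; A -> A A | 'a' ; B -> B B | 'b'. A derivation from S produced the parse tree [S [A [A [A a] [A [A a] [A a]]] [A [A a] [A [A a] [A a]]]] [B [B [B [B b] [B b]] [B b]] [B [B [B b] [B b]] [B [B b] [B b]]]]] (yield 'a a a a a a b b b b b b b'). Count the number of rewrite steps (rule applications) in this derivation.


Every bracketed nonterminal node [X ...] in the tree is produced by exactly one rule application.
Reading the tree off as a leftmost derivation:
  Step 1: S  =>  A B   (applied S -> A B)
  Step 2: A B  =>  A A B   (applied A -> A A)
  Step 3: A A B  =>  A A A B   (applied A -> A A)
  Step 4: A A A B  =>  a A A B   (applied A -> a)
  Step 5: a A A B  =>  a A A A B   (applied A -> A A)
  Step 6: a A A A B  =>  a a A A B   (applied A -> a)
  Step 7: a a A A B  =>  a a a A B   (applied A -> a)
  Step 8: a a a A B  =>  a a a A A B   (applied A -> A A)
  Step 9: a a a A A B  =>  a a a a A B   (applied A -> a)
  Step 10: a a a a A B  =>  a a a a A A B   (applied A -> A A)
  Step 11: a a a a A A B  =>  a a a a a A B   (applied A -> a)
  Step 12: a a a a a A B  =>  a a a a a a B   (applied A -> a)
  Step 13: a a a a a a B  =>  a a a a a a B B   (applied B -> B B)
  Step 14: a a a a a a B B  =>  a a a a a a B B B   (applied B -> B B)
  Step 15: a a a a a a B B B  =>  a a a a a a B B B B   (applied B -> B B)
  Step 16: a a a a a a B B B B  =>  a a a a a a b B B B   (applied B -> b)
  Step 17: a a a a a a b B B B  =>  a a a a a a b b B B   (applied B -> b)
  Step 18: a a a a a a b b B B  =>  a a a a a a b b b B   (applied B -> b)
  Step 19: a a a a a a b b b B  =>  a a a a a a b b b B B   (applied B -> B B)
  Step 20: a a a a a a b b b B B  =>  a a a a a a b b b B B B   (applied B -> B B)
  Step 21: a a a a a a b b b B B B  =>  a a a a a a b b b b B B   (applied B -> b)
  Step 22: a a a a a a b b b b B B  =>  a a a a a a b b b b b B   (applied B -> b)
  Step 23: a a a a a a b b b b b B  =>  a a a a a a b b b b b B B   (applied B -> B B)
  Step 24: a a a a a a b b b b b B B  =>  a a a a a a b b b b b b B   (applied B -> b)
  Step 25: a a a a a a b b b b b b B  =>  a a a a a a b b b b b b b   (applied B -> b)
Final yield: a a a a a a b b b b b b b
Total rewrite steps: 25

25


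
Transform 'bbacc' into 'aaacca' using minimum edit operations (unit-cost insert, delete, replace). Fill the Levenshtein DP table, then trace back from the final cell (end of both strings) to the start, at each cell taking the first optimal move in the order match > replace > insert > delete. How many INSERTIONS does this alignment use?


Edit distance = 3. Backtracking from cell (5, 6) with preference match > replace > insert > delete,
then listing the resulting alignment 'bbacc' -> 'aaacca' left to right:
  Step 1: replace b->a
  Step 2: replace b->a
  Step 3: keep 'a'
  Step 4: keep 'c'
  Step 5: keep 'c'
  Step 6: insert 'a' [insertion #1]
Total insertions: 1

1


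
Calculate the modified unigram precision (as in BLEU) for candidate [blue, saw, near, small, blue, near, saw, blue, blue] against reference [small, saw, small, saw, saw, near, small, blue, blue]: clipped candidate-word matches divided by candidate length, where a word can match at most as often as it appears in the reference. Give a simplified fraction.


Reference word counts: {'blue': 2, 'near': 1, 'saw': 3, 'small': 3}
Checking each candidate word (with clipping):
  'blue' -> in reference (ref count 2, used 1/2) -> match (matches: 1)
  'saw' -> in reference (ref count 3, used 1/3) -> match (matches: 2)
  'near' -> in reference (ref count 1, used 1/1) -> match (matches: 3)
  'small' -> in reference (ref count 3, used 1/3) -> match (matches: 4)
  'blue' -> in reference (ref count 2, used 2/2) -> match (matches: 5)
  'near' -> ref count 1 already used up (1/1) -> clipped, no match (matches: 5)
  'saw' -> in reference (ref count 3, used 2/3) -> match (matches: 6)
  'blue' -> ref count 2 already used up (2/2) -> clipped, no match (matches: 6)
  'blue' -> ref count 2 already used up (2/2) -> clipped, no match (matches: 6)
Clipped matches: 6, Candidate length: 9
Precision = 6/9 = 2/3

2/3


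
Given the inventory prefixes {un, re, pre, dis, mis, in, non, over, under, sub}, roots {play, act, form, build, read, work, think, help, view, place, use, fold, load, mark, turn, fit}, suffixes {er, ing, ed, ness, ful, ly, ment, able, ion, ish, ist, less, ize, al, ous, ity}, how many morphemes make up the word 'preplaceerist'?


Segmenting 'preplaceerist' against the inventory:
  'pre' -> prefix (morpheme 1)
  'place' -> root (morpheme 2)
  'er' -> suffix (morpheme 3)
  'ist' -> suffix (morpheme 4)
Total morphemes: 4

4


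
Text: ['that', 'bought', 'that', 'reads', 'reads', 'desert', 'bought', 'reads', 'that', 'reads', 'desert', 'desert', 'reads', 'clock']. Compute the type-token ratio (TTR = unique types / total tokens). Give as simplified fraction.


Tokens: 14
Unique types: ('bought', 'clock', 'desert', 'reads', 'that') = 5
TTR = 5/14
Already in lowest terms.

5/14


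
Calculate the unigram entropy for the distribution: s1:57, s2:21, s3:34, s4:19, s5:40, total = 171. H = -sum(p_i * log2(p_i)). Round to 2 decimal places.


Computing entropy H = -sum(p_i * log2(p_i)):
  s1: p = 57/171 = 0.3333, -p*log2(p) = 0.5283
  s2: p = 21/171 = 0.1228, -p*log2(p) = 0.3716
  s3: p = 34/171 = 0.1988, -p*log2(p) = 0.4634
  s4: p = 19/171 = 0.1111, -p*log2(p) = 0.3522
  s5: p = 40/171 = 0.2339, -p*log2(p) = 0.4903
H = sum of terms = 2.2058
Rounded to 2 decimals: 2.21

2.21


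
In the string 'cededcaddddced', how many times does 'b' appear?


Scanning 'cededcaddddced' for 'b':
  No matches found.
Total occurrences of 'b': 0

0


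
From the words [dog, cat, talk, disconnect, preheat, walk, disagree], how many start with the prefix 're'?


Checking each word for prefix 're':
  'dog' -> no (count: 0)
  'cat' -> no (count: 0)
  'talk' -> no (count: 0)
  'disconnect' -> no (count: 0)
  'preheat' -> no (count: 0)
  'walk' -> no (count: 0)
  'disagree' -> no (count: 0)
Total with prefix 're': 0

0


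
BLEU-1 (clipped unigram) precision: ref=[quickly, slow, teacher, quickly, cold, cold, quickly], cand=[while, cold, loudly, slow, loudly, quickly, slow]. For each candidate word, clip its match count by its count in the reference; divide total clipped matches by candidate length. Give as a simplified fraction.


Reference word counts: {'cold': 2, 'quickly': 3, 'slow': 1, 'teacher': 1}
Checking each candidate word (with clipping):
  'while' -> not in reference -> no match (matches: 0)
  'cold' -> in reference (ref count 2, used 1/2) -> match (matches: 1)
  'loudly' -> not in reference -> no match (matches: 1)
  'slow' -> in reference (ref count 1, used 1/1) -> match (matches: 2)
  'loudly' -> not in reference -> no match (matches: 2)
  'quickly' -> in reference (ref count 3, used 1/3) -> match (matches: 3)
  'slow' -> ref count 1 already used up (1/1) -> clipped, no match (matches: 3)
Clipped matches: 3, Candidate length: 7
Precision = 3/7

3/7


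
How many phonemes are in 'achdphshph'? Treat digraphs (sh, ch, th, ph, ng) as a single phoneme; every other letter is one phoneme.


Parsing 'achdphshph' greedily, digraphs first:
  'a' -> vowel phoneme (phonemes so far: 1)
  'ch' -> digraph (1 consonant phoneme) (phonemes so far: 2)
  'd' -> consonant phoneme (phonemes so far: 3)
  'ph' -> digraph (1 consonant phoneme) (phonemes so far: 4)
  'sh' -> digraph (1 consonant phoneme) (phonemes so far: 5)
  'ph' -> digraph (1 consonant phoneme) (phonemes so far: 6)
Total phonemes: 6

6


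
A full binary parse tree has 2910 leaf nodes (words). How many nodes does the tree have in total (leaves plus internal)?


Leaf nodes (terminals): 2910
Internal nodes = n - 1 = 2910 - 1 = 2909
Total = leaves + internal = 2910 + 2909 = 5819

5819


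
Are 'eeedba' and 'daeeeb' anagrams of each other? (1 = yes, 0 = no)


Sort characters of 'eeedba': 'abdeee'
Sort characters of 'daeeeb': 'abdeee'
Sorted forms match -> they ARE anagrams
Result: 1

1


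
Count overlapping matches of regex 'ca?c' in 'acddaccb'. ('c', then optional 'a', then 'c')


Pattern: ca?c means 'c', then optional 'a', then 'c'.
Scanning 'acddaccb' position-by-position:
  Pos 0: window 'acd' -> no
  Pos 1: window 'cdd' -> no
  Pos 2: window 'dda' -> no
  Pos 3: window 'dac' -> no
  Pos 4: window 'acc' -> no
  Pos 5: window 'ccb' -> MATCH
  Pos 6: window 'cb' -> no
  Pos 7: window 'b' -> no
Total matches: 1

1


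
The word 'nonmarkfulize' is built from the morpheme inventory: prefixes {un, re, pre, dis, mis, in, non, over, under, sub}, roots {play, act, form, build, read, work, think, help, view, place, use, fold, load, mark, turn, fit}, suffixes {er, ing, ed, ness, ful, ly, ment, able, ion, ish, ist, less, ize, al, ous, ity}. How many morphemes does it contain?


Segmenting 'nonmarkfulize' against the inventory:
  'non' -> prefix (morpheme 1)
  'mark' -> root (morpheme 2)
  'ful' -> suffix (morpheme 3)
  'ize' -> suffix (morpheme 4)
Total morphemes: 4

4


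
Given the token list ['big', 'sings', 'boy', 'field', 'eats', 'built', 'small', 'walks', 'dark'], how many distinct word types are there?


Listing all tokens and tracking unique types:
  Token 1: 'big' -> NEW (unique so far: 1)
  Token 2: 'sings' -> NEW (unique so far: 2)
  Token 3: 'boy' -> NEW (unique so far: 3)
  Token 4: 'field' -> NEW (unique so far: 4)
  Token 5: 'eats' -> NEW (unique so far: 5)
  Token 6: 'built' -> NEW (unique so far: 6)
  Token 7: 'small' -> NEW (unique so far: 7)
  Token 8: 'walks' -> NEW (unique so far: 8)
  Token 9: 'dark' -> NEW (unique so far: 9)
Unique types: ('big', 'boy', 'built', 'dark', 'eats', 'field', 'sings', 'small', 'walks')
Vocabulary size: 9

9


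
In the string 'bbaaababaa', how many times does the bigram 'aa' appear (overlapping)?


Scanning 'bbaaababaa' for bigram 'aa':
  Position 0: 'bb' -> no
  Position 1: 'ba' -> no
  Position 2: 'aa' -> MATCH
  Position 3: 'aa' -> MATCH
  Position 4: 'ab' -> no
  Position 5: 'ba' -> no
  Position 6: 'ab' -> no
  Position 7: 'ba' -> no
  Position 8: 'aa' -> MATCH
Total matches: 3

3


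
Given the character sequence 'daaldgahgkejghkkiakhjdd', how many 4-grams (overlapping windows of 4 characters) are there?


String 'daaldgahgkejghkkiakhjdd' has length L = 23.
Number of overlapping n-grams = L - n + 1
Substituting: 23 - 4 + 1 = 20

20


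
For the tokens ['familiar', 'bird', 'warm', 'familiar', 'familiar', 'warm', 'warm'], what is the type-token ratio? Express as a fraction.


Tokens: 7
Unique types: ('bird', 'familiar', 'warm') = 3
TTR = 3/7
Already in lowest terms.

3/7


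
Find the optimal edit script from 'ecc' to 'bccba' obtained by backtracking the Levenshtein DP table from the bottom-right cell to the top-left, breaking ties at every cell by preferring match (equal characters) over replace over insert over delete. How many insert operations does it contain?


Edit distance = 3. Backtracking from cell (3, 5) with preference match > replace > insert > delete,
then listing the resulting alignment 'ecc' -> 'bccba' left to right:
  Step 1: replace e->b
  Step 2: keep 'c'
  Step 3: keep 'c'
  Step 4: insert 'b' [insertion #1]
  Step 5: insert 'a' [insertion #2]
Total insertions: 2

2
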